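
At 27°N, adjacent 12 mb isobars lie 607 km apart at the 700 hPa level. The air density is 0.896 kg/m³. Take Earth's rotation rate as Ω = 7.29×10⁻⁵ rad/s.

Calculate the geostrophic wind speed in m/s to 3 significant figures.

33.3 m/s

Coriolis parameter at 27°N:
f = 2Ω sin φ = 2 × 7.29×10⁻⁵ × sin 27° = 6.62×10⁻⁵ s⁻¹
Pressure gradient: |∂P/∂n| = 1200 Pa / 607000 m = 1.98×10⁻³ Pa/m
Geostrophic balance (pressure-gradient force = Coriolis force):
V_g = (1/(fρ)) |∂P/∂n| = 1.98×10⁻³ / (6.62×10⁻⁵ × 0.896) = 33.3 m/s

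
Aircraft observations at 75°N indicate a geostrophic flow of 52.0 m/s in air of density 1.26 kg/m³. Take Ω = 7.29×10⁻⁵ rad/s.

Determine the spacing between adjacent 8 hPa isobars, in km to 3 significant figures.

86.7 km

Coriolis parameter at 75°N:
f = 2Ω sin φ = 2 × 7.29×10⁻⁵ × sin 75° = 1.41×10⁻⁴ s⁻¹
Geostrophic balance rearranged: |∂P/∂n| = f ρ V_g
|∂P/∂n| = 1.41×10⁻⁴ × 1.26 × 52.0 = 9.23×10⁻³ Pa/m
Isobar spacing: Δn = ΔP/|∂P/∂n| = 800 Pa / 9.23×10⁻³ Pa/m = 86699 m ≈ 86.7 km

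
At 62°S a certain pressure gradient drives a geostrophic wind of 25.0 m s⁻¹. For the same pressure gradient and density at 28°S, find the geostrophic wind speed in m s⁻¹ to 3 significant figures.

47.0 m s⁻¹

With the same pressure gradient and density, V_g ∝ 1/f ∝ 1/sin φ.
V₂ = V₁ · sin φ₁ / sin φ₂ = 25.0 × sin 62° / sin 28°
V₂ = 25.0 × 0.8829/0.4695 = 47.0 m s⁻¹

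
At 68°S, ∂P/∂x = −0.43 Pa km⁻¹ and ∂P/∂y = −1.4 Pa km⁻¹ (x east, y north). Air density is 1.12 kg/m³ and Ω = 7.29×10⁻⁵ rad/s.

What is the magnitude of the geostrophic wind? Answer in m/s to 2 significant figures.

Coriolis parameter at 68°S:
f = 2Ω sin φ = 2 × 7.29×10⁻⁵ × sin 68° = 1.35×10⁻⁴ s⁻¹
In the Southern Hemisphere f is negative: f = −1.35×10⁻⁴ s⁻¹.
Component geostrophic relations (x east, y north):
u_g = −(1/(fρ)) ∂P/∂y,  v_g = (1/(fρ)) ∂P/∂x
u_g = −(−1.4×10⁻³)/(−1.35×10⁻⁴ × 1.12) = −9.25 m/s;  v_g = (−0.43×10⁻³)/(−1.35×10⁻⁴ × 1.12) = 2.84 m/s
|V_g| = √(u_g² + v_g²) = 9.67 m/s

9.7 m/s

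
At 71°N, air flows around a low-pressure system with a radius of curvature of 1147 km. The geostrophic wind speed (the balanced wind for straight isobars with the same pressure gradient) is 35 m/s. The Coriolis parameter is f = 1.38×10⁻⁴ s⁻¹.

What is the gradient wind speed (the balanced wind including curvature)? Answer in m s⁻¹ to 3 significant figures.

29.5 m s⁻¹

Around a low, centrifugal force acts outward with Coriolis, so pressure-gradient force balances both:
(1/ρ)|∂P/∂n| = fV + V²/R  →  V² + fR·V − fR·V_g = 0
With fR = 1.38×10⁻⁴ × 1147×10³ m = 158 m/s:
V = [−fR + √((fR)² + 4 fR V_g)]/2 = [−158 + √(158² + 4×158×35)]/2 = 29.5 m/s
Subgeostrophic (V < V_g = 35 m/s), as expected around a low.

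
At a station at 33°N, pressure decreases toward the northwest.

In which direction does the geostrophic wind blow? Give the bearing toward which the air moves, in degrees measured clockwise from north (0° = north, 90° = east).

The pressure-gradient force points toward the northwest (bearing 315°).
Geostrophic balance: in the Northern Hemisphere the Coriolis force deflects motion to the right, so the geostrophic wind blows 90° to the right of the pressure-gradient force (low pressure on the left).
Rotating 315° by 90° clockwise gives 045° — the wind blows toward the northeast.

045°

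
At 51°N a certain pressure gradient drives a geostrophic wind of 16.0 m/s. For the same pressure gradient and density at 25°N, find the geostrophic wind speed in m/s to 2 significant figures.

With the same pressure gradient and density, V_g ∝ 1/f ∝ 1/sin φ.
V₂ = V₁ · sin φ₁ / sin φ₂ = 16.0 × sin 51° / sin 25°
V₂ = 16.0 × 0.7771/0.4226 = 29 m/s

29 m/s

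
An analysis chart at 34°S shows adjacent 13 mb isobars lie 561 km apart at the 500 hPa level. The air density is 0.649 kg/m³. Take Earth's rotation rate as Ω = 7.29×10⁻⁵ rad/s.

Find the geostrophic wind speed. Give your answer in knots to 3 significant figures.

Coriolis parameter at 34°S:
f = 2Ω sin φ = 2 × 7.29×10⁻⁵ × sin 34° = 8.15×10⁻⁵ s⁻¹
Pressure gradient: |∂P/∂n| = 1300 Pa / 561000 m = 2.32×10⁻³ Pa/m
Geostrophic balance (pressure-gradient force = Coriolis force):
V_g = (1/(fρ)) |∂P/∂n| = 2.32×10⁻³ / (8.15×10⁻⁵ × 0.649) = 43.8 m/s
Converting: 43.8 m/s × 1.944 = 85.1 knots

85.1 knots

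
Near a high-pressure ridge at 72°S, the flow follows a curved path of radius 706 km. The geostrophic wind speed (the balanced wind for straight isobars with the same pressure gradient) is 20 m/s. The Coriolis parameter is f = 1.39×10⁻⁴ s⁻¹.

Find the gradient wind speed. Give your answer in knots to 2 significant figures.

Around a high, pressure-gradient force acts outward with centrifugal, so Coriolis balances both:
fV = (1/ρ)|∂P/∂n| + V²/R  →  V² − fR·V + fR·V_g = 0
With fR = 1.39×10⁻⁴ × 706×10³ m = 98.1 m/s:
V = [fR − √((fR)² − 4 fR V_g)]/2 = [98.1 − √(98.1² − 4×98.1×20)]/2 = 28 m/s
Supergeostrophic (V > V_g = 20 m/s), as expected around a high.
Converting: 28 m/s × 1.944 = 54 knots

54 knots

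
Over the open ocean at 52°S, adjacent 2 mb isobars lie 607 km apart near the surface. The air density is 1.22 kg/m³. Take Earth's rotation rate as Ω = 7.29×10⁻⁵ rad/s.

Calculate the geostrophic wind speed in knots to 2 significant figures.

Coriolis parameter at 52°S:
f = 2Ω sin φ = 2 × 7.29×10⁻⁵ × sin 52° = 1.15×10⁻⁴ s⁻¹
Pressure gradient: |∂P/∂n| = 200 Pa / 607000 m = 3.29×10⁻⁴ Pa/m
Geostrophic balance (pressure-gradient force = Coriolis force):
V_g = (1/(fρ)) |∂P/∂n| = 3.29×10⁻⁴ / (1.15×10⁻⁴ × 1.22) = 2.35 m/s
Converting: 2.35 m/s × 1.944 = 4.6 knots

4.6 knots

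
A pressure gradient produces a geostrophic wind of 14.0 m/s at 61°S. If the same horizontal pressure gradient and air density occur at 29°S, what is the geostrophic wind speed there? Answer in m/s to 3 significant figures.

With the same pressure gradient and density, V_g ∝ 1/f ∝ 1/sin φ.
V₂ = V₁ · sin φ₁ / sin φ₂ = 14.0 × sin 61° / sin 29°
V₂ = 14.0 × 0.8746/0.4848 = 25.3 m/s

25.3 m/s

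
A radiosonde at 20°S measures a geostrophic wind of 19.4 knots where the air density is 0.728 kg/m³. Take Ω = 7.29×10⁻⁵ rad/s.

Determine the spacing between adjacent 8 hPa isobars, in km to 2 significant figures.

Coriolis parameter at 20°S:
f = 2Ω sin φ = 2 × 7.29×10⁻⁵ × sin 20° = 4.99×10⁻⁵ s⁻¹
Wind speed in SI: 19.4 knots = 9.98 m/s
Geostrophic balance rearranged: |∂P/∂n| = f ρ V_g
|∂P/∂n| = 4.99×10⁻⁵ × 0.728 × 9.98 = 3.62×10⁻⁴ Pa/m
Isobar spacing: Δn = ΔP/|∂P/∂n| = 800 Pa / 3.62×10⁻⁴ Pa/m = 2208053 m ≈ 2200 km

2200 km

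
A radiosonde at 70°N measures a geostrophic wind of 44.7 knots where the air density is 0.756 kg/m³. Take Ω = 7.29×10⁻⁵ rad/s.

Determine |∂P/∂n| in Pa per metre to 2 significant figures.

Coriolis parameter at 70°N:
f = 2Ω sin φ = 2 × 7.29×10⁻⁵ × sin 70° = 1.37×10⁻⁴ s⁻¹
Wind speed in SI: 44.7 knots = 23.0 m/s
Geostrophic balance rearranged: |∂P/∂n| = f ρ V_g
|∂P/∂n| = 1.37×10⁻⁴ × 0.756 × 23.0 = 2.38×10⁻³ Pa/m

2.4×10⁻³ Pa/m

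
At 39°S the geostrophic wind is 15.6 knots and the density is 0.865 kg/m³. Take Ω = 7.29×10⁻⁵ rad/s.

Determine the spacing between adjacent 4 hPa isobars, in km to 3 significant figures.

628 km

Coriolis parameter at 39°S:
f = 2Ω sin φ = 2 × 7.29×10⁻⁵ × sin 39° = 9.18×10⁻⁵ s⁻¹
Wind speed in SI: 15.6 knots = 8.03 m/s
Geostrophic balance rearranged: |∂P/∂n| = f ρ V_g
|∂P/∂n| = 9.18×10⁻⁵ × 0.865 × 8.03 = 6.37×10⁻⁴ Pa/m
Isobar spacing: Δn = ΔP/|∂P/∂n| = 400 Pa / 6.37×10⁻⁴ Pa/m = 627989 m ≈ 628 km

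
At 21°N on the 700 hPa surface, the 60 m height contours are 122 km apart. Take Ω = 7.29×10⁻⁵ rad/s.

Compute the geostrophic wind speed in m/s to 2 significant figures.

92 m/s

Coriolis parameter at 21°N:
f = 2Ω sin φ = 2 × 7.29×10⁻⁵ × sin 21° = 5.23×10⁻⁵ s⁻¹
Height gradient: |∂Z/∂n| = 60 m / 122000 m = 4.92×10⁻⁴
On a pressure surface, geostrophic balance gives V_g = (g/f)|∂Z/∂n|:
V_g = 9.81 × 4.92×10⁻⁴ / 5.23×10⁻⁵ = 92.3 m/s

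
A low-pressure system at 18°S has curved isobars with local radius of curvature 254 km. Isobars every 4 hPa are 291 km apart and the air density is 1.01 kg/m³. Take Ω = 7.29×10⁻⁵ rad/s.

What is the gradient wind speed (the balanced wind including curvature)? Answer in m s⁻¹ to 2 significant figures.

Coriolis parameter at 18°S:
f = 2Ω sin φ = 2 × 7.29×10⁻⁵ × sin 18° = 4.51×10⁻⁵ s⁻¹
Pressure gradient: |∂P/∂n| = 400 Pa / 291000 m = 1.37×10⁻³ Pa/m
Geostrophic speed: V_g = |∂P/∂n|/(fρ) = 1.37×10⁻³/(4.51×10⁻⁵ × 1.01) = 30.2 m/s
Around a low, centrifugal force acts outward with Coriolis, so pressure-gradient force balances both:
(1/ρ)|∂P/∂n| = fV + V²/R  →  V² + fR·V − fR·V_g = 0
With fR = 4.51×10⁻⁵ × 254×10³ m = 11.4 m/s:
V = [−fR + √((fR)² + 4 fR V_g)]/2 = [−11.4 + √(11.4² + 4×11.4×30.2)]/2 = 13.7 m/s
Subgeostrophic (V < V_g = 30.2 m/s), as expected around a low.

14 m s⁻¹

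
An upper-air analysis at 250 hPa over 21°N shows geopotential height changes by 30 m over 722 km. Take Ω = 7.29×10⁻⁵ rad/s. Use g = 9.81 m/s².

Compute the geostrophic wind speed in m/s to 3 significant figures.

Coriolis parameter at 21°N:
f = 2Ω sin φ = 2 × 7.29×10⁻⁵ × sin 21° = 5.23×10⁻⁵ s⁻¹
Height gradient: |∂Z/∂n| = 30 m / 722000 m = 4.16×10⁻⁵
On a pressure surface, geostrophic balance gives V_g = (g/f)|∂Z/∂n|:
V_g = 9.81 × 4.16×10⁻⁵ / 5.23×10⁻⁵ = 7.80 m/s

7.80 m/s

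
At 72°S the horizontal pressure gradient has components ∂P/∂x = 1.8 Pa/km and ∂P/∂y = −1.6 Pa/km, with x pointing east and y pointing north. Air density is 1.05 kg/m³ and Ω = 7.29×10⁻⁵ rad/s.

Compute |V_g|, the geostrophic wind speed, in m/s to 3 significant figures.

16.5 m/s

Coriolis parameter at 72°S:
f = 2Ω sin φ = 2 × 7.29×10⁻⁵ × sin 72° = 1.39×10⁻⁴ s⁻¹
In the Southern Hemisphere f is negative: f = −1.39×10⁻⁴ s⁻¹.
Component geostrophic relations (x east, y north):
u_g = −(1/(fρ)) ∂P/∂y,  v_g = (1/(fρ)) ∂P/∂x
u_g = −(−1.6×10⁻³)/(−1.39×10⁻⁴ × 1.05) = −11.0 m/s;  v_g = (1.8×10⁻³)/(−1.39×10⁻⁴ × 1.05) = −12.4 m/s
|V_g| = √(u_g² + v_g²) = 16.5 m/s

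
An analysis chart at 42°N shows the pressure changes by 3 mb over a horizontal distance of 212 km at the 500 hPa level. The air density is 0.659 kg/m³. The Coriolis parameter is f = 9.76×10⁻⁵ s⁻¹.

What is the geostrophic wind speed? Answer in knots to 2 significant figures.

43 knots

Pressure gradient: |∂P/∂n| = 300 Pa / 212000 m = 1.42×10⁻³ Pa/m
Geostrophic balance (pressure-gradient force = Coriolis force):
V_g = (1/(fρ)) |∂P/∂n| = 1.42×10⁻³ / (9.76×10⁻⁵ × 0.659) = 22.0 m/s
Converting: 22.0 m/s × 1.944 = 43 knots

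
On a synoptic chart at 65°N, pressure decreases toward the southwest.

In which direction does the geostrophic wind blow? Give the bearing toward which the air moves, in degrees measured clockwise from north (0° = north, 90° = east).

The pressure-gradient force points toward the southwest (bearing 225°).
Geostrophic balance: in the Northern Hemisphere the Coriolis force deflects motion to the right, so the geostrophic wind blows 90° to the right of the pressure-gradient force (low pressure on the left).
Rotating 225° by 90° clockwise gives 315° — the wind blows toward the northwest.

315°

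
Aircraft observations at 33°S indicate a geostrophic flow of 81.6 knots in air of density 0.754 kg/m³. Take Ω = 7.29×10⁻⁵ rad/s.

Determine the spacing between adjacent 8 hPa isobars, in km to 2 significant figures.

Coriolis parameter at 33°S:
f = 2Ω sin φ = 2 × 7.29×10⁻⁵ × sin 33° = 7.94×10⁻⁵ s⁻¹
Wind speed in SI: 81.6 knots = 42.0 m/s
Geostrophic balance rearranged: |∂P/∂n| = f ρ V_g
|∂P/∂n| = 7.94×10⁻⁵ × 0.754 × 42.0 = 2.51×10⁻³ Pa/m
Isobar spacing: Δn = ΔP/|∂P/∂n| = 800 Pa / 2.51×10⁻³ Pa/m = 318291 m ≈ 320 km

320 km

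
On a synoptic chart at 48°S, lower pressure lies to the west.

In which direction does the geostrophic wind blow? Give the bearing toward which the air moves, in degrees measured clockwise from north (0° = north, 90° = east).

180°

The pressure-gradient force points toward the west (bearing 270°).
Geostrophic balance: in the Southern Hemisphere the Coriolis force deflects motion to the left, so the geostrophic wind blows 90° to the left of the pressure-gradient force (low pressure on the right).
Rotating 270° by 90° counterclockwise gives 180° — the wind blows toward the south.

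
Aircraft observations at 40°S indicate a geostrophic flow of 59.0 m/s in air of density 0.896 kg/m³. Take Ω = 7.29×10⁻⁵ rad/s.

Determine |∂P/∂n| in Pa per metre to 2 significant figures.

Coriolis parameter at 40°S:
f = 2Ω sin φ = 2 × 7.29×10⁻⁵ × sin 40° = 9.37×10⁻⁵ s⁻¹
Geostrophic balance rearranged: |∂P/∂n| = f ρ V_g
|∂P/∂n| = 9.37×10⁻⁵ × 0.896 × 59.0 = 4.95×10⁻³ Pa/m

5.0×10⁻³ Pa/m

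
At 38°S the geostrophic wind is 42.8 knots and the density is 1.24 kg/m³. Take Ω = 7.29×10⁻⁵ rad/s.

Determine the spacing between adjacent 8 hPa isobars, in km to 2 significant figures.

Coriolis parameter at 38°S:
f = 2Ω sin φ = 2 × 7.29×10⁻⁵ × sin 38° = 8.98×10⁻⁵ s⁻¹
Wind speed in SI: 42.8 knots = 22.0 m/s
Geostrophic balance rearranged: |∂P/∂n| = f ρ V_g
|∂P/∂n| = 8.98×10⁻⁵ × 1.24 × 22.0 = 2.45×10⁻³ Pa/m
Isobar spacing: Δn = ΔP/|∂P/∂n| = 800 Pa / 2.45×10⁻³ Pa/m = 326428 m ≈ 330 km

330 km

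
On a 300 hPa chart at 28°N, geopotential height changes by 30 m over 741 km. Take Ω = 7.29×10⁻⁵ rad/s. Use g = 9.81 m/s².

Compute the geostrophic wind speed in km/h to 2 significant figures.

Coriolis parameter at 28°N:
f = 2Ω sin φ = 2 × 7.29×10⁻⁵ × sin 28° = 6.84×10⁻⁵ s⁻¹
Height gradient: |∂Z/∂n| = 30 m / 741000 m = 4.05×10⁻⁵
On a pressure surface, geostrophic balance gives V_g = (g/f)|∂Z/∂n|:
V_g = 9.81 × 4.05×10⁻⁵ / 6.84×10⁻⁵ = 5.80 m/s
Converting: 5.80 m/s × 3.6 = 21 km/h

21 km/h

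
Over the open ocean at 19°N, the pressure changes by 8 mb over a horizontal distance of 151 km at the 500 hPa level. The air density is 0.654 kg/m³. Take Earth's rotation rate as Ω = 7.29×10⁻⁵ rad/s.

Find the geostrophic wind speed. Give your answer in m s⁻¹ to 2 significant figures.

170 m s⁻¹

Coriolis parameter at 19°N:
f = 2Ω sin φ = 2 × 7.29×10⁻⁵ × sin 19° = 4.75×10⁻⁵ s⁻¹
Pressure gradient: |∂P/∂n| = 800 Pa / 151000 m = 5.30×10⁻³ Pa/m
Geostrophic balance (pressure-gradient force = Coriolis force):
V_g = (1/(fρ)) |∂P/∂n| = 5.30×10⁻³ / (4.75×10⁻⁵ × 0.654) = 171 m/s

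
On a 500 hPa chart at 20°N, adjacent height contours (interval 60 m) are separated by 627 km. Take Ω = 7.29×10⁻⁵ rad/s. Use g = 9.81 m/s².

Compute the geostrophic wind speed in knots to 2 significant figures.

Coriolis parameter at 20°N:
f = 2Ω sin φ = 2 × 7.29×10⁻⁵ × sin 20° = 4.99×10⁻⁵ s⁻¹
Height gradient: |∂Z/∂n| = 60 m / 627000 m = 9.57×10⁻⁵
On a pressure surface, geostrophic balance gives V_g = (g/f)|∂Z/∂n|:
V_g = 9.81 × 9.57×10⁻⁵ / 4.99×10⁻⁵ = 18.8 m/s
Converting: 18.8 m/s × 1.944 = 37 knots

37 knots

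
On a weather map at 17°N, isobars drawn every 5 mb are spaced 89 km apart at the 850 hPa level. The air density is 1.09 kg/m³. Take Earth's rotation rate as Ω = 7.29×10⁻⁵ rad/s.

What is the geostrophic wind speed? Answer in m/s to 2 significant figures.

120 m/s

Coriolis parameter at 17°N:
f = 2Ω sin φ = 2 × 7.29×10⁻⁵ × sin 17° = 4.26×10⁻⁵ s⁻¹
Pressure gradient: |∂P/∂n| = 500 Pa / 89000 m = 5.62×10⁻³ Pa/m
Geostrophic balance (pressure-gradient force = Coriolis force):
V_g = (1/(fρ)) |∂P/∂n| = 5.62×10⁻³ / (4.26×10⁻⁵ × 1.09) = 121 m/s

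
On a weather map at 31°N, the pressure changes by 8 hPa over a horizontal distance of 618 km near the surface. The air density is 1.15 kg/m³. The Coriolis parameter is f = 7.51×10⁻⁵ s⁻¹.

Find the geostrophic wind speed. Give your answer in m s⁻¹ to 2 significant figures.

Pressure gradient: |∂P/∂n| = 800 Pa / 618000 m = 1.29×10⁻³ Pa/m
Geostrophic balance (pressure-gradient force = Coriolis force):
V_g = (1/(fρ)) |∂P/∂n| = 1.29×10⁻³ / (7.51×10⁻⁵ × 1.15) = 15.0 m/s

15 m s⁻¹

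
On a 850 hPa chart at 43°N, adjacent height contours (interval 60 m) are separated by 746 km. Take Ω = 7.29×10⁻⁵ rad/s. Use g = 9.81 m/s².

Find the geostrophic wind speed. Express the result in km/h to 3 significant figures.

Coriolis parameter at 43°N:
f = 2Ω sin φ = 2 × 7.29×10⁻⁵ × sin 43° = 9.94×10⁻⁵ s⁻¹
Height gradient: |∂Z/∂n| = 60 m / 746000 m = 8.04×10⁻⁵
On a pressure surface, geostrophic balance gives V_g = (g/f)|∂Z/∂n|:
V_g = 9.81 × 8.04×10⁻⁵ / 9.94×10⁻⁵ = 7.93 m/s
Converting: 7.93 m/s × 3.6 = 28.6 km/h

28.6 km/h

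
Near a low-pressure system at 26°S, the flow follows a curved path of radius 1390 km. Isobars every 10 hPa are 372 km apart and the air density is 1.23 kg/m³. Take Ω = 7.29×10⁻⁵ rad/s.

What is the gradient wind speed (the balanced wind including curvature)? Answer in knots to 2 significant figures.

Coriolis parameter at 26°S:
f = 2Ω sin φ = 2 × 7.29×10⁻⁵ × sin 26° = 6.39×10⁻⁵ s⁻¹
Pressure gradient: |∂P/∂n| = 1000 Pa / 372000 m = 2.69×10⁻³ Pa/m
Geostrophic speed: V_g = |∂P/∂n|/(fρ) = 2.69×10⁻³/(6.39×10⁻⁵ × 1.23) = 34.2 m/s
Around a low, centrifugal force acts outward with Coriolis, so pressure-gradient force balances both:
(1/ρ)|∂P/∂n| = fV + V²/R  →  V² + fR·V − fR·V_g = 0
With fR = 6.39×10⁻⁵ × 1390×10³ m = 88.8 m/s:
V = [−fR + √((fR)² + 4 fR V_g)]/2 = [−88.8 + √(88.8² + 4×88.8×34.2)]/2 = 26.4 m/s
Subgeostrophic (V < V_g = 34.2 m/s), as expected around a low.
Converting: 26.4 m/s × 1.944 = 51 knots

51 knots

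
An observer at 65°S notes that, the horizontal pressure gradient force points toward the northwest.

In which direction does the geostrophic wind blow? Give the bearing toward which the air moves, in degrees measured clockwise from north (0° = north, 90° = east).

The pressure-gradient force points toward the northwest (bearing 315°).
Geostrophic balance: in the Southern Hemisphere the Coriolis force deflects motion to the left, so the geostrophic wind blows 90° to the left of the pressure-gradient force (low pressure on the right).
Rotating 315° by 90° counterclockwise gives 225° — the wind blows toward the southwest.

225°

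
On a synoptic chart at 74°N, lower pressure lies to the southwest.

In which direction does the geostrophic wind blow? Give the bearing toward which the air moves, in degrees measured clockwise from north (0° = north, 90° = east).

315°

The pressure-gradient force points toward the southwest (bearing 225°).
Geostrophic balance: in the Northern Hemisphere the Coriolis force deflects motion to the right, so the geostrophic wind blows 90° to the right of the pressure-gradient force (low pressure on the left).
Rotating 225° by 90° clockwise gives 315° — the wind blows toward the northwest.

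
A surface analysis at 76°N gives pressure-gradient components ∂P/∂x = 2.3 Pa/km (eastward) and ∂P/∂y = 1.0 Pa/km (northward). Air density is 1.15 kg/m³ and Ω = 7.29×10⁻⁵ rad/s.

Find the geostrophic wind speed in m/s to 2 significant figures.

15 m/s

Coriolis parameter at 76°N:
f = 2Ω sin φ = 2 × 7.29×10⁻⁵ × sin 76° = 1.41×10⁻⁴ s⁻¹
Component geostrophic relations (x east, y north):
u_g = −(1/(fρ)) ∂P/∂y,  v_g = (1/(fρ)) ∂P/∂x
u_g = −(1.0×10⁻³)/(1.41×10⁻⁴ × 1.15) = −6.15 m/s;  v_g = (2.3×10⁻³)/(1.41×10⁻⁴ × 1.15) = 14.1 m/s
|V_g| = √(u_g² + v_g²) = 15.4 m/s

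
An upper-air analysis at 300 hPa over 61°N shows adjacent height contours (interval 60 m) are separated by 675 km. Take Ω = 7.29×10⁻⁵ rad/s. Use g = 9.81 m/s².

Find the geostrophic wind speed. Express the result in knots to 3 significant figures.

Coriolis parameter at 61°N:
f = 2Ω sin φ = 2 × 7.29×10⁻⁵ × sin 61° = 1.28×10⁻⁴ s⁻¹
Height gradient: |∂Z/∂n| = 60 m / 675000 m = 8.89×10⁻⁵
On a pressure surface, geostrophic balance gives V_g = (g/f)|∂Z/∂n|:
V_g = 9.81 × 8.89×10⁻⁵ / 1.28×10⁻⁴ = 6.84 m/s
Converting: 6.84 m/s × 1.944 = 13.3 knots

13.3 knots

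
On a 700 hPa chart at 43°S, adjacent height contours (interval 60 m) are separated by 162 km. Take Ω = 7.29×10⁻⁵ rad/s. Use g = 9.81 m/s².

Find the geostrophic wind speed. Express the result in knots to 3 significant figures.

Coriolis parameter at 43°S:
f = 2Ω sin φ = 2 × 7.29×10⁻⁵ × sin 43° = 9.94×10⁻⁵ s⁻¹
Height gradient: |∂Z/∂n| = 60 m / 162000 m = 3.70×10⁻⁴
On a pressure surface, geostrophic balance gives V_g = (g/f)|∂Z/∂n|:
V_g = 9.81 × 3.70×10⁻⁴ / 9.94×10⁻⁵ = 36.5 m/s
Converting: 36.5 m/s × 1.944 = 71.0 knots

71.0 knots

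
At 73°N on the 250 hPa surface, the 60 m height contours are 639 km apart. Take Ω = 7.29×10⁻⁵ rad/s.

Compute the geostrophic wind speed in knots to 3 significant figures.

12.8 knots

Coriolis parameter at 73°N:
f = 2Ω sin φ = 2 × 7.29×10⁻⁵ × sin 73° = 1.39×10⁻⁴ s⁻¹
Height gradient: |∂Z/∂n| = 60 m / 639000 m = 9.39×10⁻⁵
On a pressure surface, geostrophic balance gives V_g = (g/f)|∂Z/∂n|:
V_g = 9.81 × 9.39×10⁻⁵ / 1.39×10⁻⁴ = 6.61 m/s
Converting: 6.61 m/s × 1.944 = 12.8 knots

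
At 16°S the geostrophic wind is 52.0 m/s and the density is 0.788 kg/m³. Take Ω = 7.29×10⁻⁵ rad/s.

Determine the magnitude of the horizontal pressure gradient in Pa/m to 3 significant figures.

Coriolis parameter at 16°S:
f = 2Ω sin φ = 2 × 7.29×10⁻⁵ × sin 16° = 4.02×10⁻⁵ s⁻¹
Geostrophic balance rearranged: |∂P/∂n| = f ρ V_g
|∂P/∂n| = 4.02×10⁻⁵ × 0.788 × 52.0 = 1.65×10⁻³ Pa/m

1.65×10⁻³ Pa/m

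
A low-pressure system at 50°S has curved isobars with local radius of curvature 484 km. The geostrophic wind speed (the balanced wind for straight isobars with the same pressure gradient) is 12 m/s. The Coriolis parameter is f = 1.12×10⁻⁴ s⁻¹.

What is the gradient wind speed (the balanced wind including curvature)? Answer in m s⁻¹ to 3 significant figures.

10.1 m s⁻¹

Around a low, centrifugal force acts outward with Coriolis, so pressure-gradient force balances both:
(1/ρ)|∂P/∂n| = fV + V²/R  →  V² + fR·V − fR·V_g = 0
With fR = 1.12×10⁻⁴ × 484×10³ m = 54.2 m/s:
V = [−fR + √((fR)² + 4 fR V_g)]/2 = [−54.2 + √(54.2² + 4×54.2×12)]/2 = 10.1 m/s
Subgeostrophic (V < V_g = 12 m/s), as expected around a low.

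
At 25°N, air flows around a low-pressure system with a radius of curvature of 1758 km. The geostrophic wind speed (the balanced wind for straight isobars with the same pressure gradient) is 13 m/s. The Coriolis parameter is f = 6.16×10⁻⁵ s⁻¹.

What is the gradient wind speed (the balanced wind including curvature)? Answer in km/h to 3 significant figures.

42.2 km/h

Around a low, centrifugal force acts outward with Coriolis, so pressure-gradient force balances both:
(1/ρ)|∂P/∂n| = fV + V²/R  →  V² + fR·V − fR·V_g = 0
With fR = 6.16×10⁻⁵ × 1758×10³ m = 108 m/s:
V = [−fR + √((fR)² + 4 fR V_g)]/2 = [−108 + √(108² + 4×108×13)]/2 = 11.7 m/s
Subgeostrophic (V < V_g = 13 m/s), as expected around a low.
Converting: 11.7 m/s × 3.6 = 42.2 km/h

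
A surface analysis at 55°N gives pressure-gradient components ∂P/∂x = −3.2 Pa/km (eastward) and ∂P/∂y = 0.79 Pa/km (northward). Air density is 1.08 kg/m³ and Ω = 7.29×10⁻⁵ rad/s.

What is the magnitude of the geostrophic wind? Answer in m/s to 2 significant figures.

26 m/s

Coriolis parameter at 55°N:
f = 2Ω sin φ = 2 × 7.29×10⁻⁵ × sin 55° = 1.19×10⁻⁴ s⁻¹
Component geostrophic relations (x east, y north):
u_g = −(1/(fρ)) ∂P/∂y,  v_g = (1/(fρ)) ∂P/∂x
u_g = −(0.79×10⁻³)/(1.19×10⁻⁴ × 1.08) = −6.12 m/s;  v_g = (−3.2×10⁻³)/(1.19×10⁻⁴ × 1.08) = −24.8 m/s
|V_g| = √(u_g² + v_g²) = 25.6 m/s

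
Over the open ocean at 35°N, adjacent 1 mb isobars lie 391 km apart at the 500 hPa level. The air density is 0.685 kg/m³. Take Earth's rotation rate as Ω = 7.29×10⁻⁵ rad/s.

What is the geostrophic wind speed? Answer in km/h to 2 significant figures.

Coriolis parameter at 35°N:
f = 2Ω sin φ = 2 × 7.29×10⁻⁵ × sin 35° = 8.36×10⁻⁵ s⁻¹
Pressure gradient: |∂P/∂n| = 100 Pa / 391000 m = 2.56×10⁻⁴ Pa/m
Geostrophic balance (pressure-gradient force = Coriolis force):
V_g = (1/(fρ)) |∂P/∂n| = 2.56×10⁻⁴ / (8.36×10⁻⁵ × 0.685) = 4.46 m/s
Converting: 4.46 m/s × 3.6 = 16 km/h

16 km/h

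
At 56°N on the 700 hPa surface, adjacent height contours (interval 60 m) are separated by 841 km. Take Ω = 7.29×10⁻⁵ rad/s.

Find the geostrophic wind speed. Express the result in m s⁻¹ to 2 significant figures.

5.8 m s⁻¹

Coriolis parameter at 56°N:
f = 2Ω sin φ = 2 × 7.29×10⁻⁵ × sin 56° = 1.21×10⁻⁴ s⁻¹
Height gradient: |∂Z/∂n| = 60 m / 841000 m = 7.13×10⁻⁵
On a pressure surface, geostrophic balance gives V_g = (g/f)|∂Z/∂n|:
V_g = 9.81 × 7.13×10⁻⁵ / 1.21×10⁻⁴ = 5.79 m/s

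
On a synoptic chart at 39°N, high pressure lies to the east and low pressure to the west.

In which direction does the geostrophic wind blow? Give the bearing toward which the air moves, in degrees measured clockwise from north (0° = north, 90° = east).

000°

The pressure-gradient force points toward the west (bearing 270°).
Geostrophic balance: in the Northern Hemisphere the Coriolis force deflects motion to the right, so the geostrophic wind blows 90° to the right of the pressure-gradient force (low pressure on the left).
Rotating 270° by 90° clockwise gives 000° — the wind blows toward the north.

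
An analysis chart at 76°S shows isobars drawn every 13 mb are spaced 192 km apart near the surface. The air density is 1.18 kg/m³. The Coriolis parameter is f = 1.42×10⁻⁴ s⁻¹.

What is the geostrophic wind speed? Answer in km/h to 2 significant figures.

Pressure gradient: |∂P/∂n| = 1300 Pa / 192000 m = 6.77×10⁻³ Pa/m
Geostrophic balance (pressure-gradient force = Coriolis force):
V_g = (1/(fρ)) |∂P/∂n| = 6.77×10⁻³ / (1.42×10⁻⁴ × 1.18) = 40.4 m/s
Converting: 40.4 m/s × 3.6 = 150 km/h

150 km/h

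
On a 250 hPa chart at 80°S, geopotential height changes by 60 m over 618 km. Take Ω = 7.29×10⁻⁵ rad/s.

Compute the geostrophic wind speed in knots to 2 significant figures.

Coriolis parameter at 80°S:
f = 2Ω sin φ = 2 × 7.29×10⁻⁵ × sin 80° = 1.44×10⁻⁴ s⁻¹
Height gradient: |∂Z/∂n| = 60 m / 618000 m = 9.71×10⁻⁵
On a pressure surface, geostrophic balance gives V_g = (g/f)|∂Z/∂n|:
V_g = 9.81 × 9.71×10⁻⁵ / 1.44×10⁻⁴ = 6.63 m/s
Converting: 6.63 m/s × 1.944 = 13 knots

13 knots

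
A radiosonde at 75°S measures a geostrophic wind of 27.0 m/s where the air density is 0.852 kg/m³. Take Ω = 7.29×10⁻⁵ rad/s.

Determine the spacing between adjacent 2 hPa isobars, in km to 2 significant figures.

Coriolis parameter at 75°S:
f = 2Ω sin φ = 2 × 7.29×10⁻⁵ × sin 75° = 1.41×10⁻⁴ s⁻¹
Geostrophic balance rearranged: |∂P/∂n| = f ρ V_g
|∂P/∂n| = 1.41×10⁻⁴ × 0.852 × 27.0 = 3.24×10⁻³ Pa/m
Isobar spacing: Δn = ΔP/|∂P/∂n| = 200 Pa / 3.24×10⁻³ Pa/m = 61734 m ≈ 62 km

62 km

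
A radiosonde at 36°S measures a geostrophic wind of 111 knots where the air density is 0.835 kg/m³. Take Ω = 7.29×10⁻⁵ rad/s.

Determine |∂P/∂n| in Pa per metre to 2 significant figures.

4.1×10⁻³ Pa/m

Coriolis parameter at 36°S:
f = 2Ω sin φ = 2 × 7.29×10⁻⁵ × sin 36° = 8.57×10⁻⁵ s⁻¹
Wind speed in SI: 111 knots = 57.1 m/s
Geostrophic balance rearranged: |∂P/∂n| = f ρ V_g
|∂P/∂n| = 8.57×10⁻⁵ × 0.835 × 57.1 = 4.09×10⁻³ Pa/m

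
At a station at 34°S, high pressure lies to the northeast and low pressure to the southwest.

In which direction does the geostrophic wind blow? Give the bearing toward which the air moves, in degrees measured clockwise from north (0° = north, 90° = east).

The pressure-gradient force points toward the southwest (bearing 225°).
Geostrophic balance: in the Southern Hemisphere the Coriolis force deflects motion to the left, so the geostrophic wind blows 90° to the left of the pressure-gradient force (low pressure on the right).
Rotating 225° by 90° counterclockwise gives 135° — the wind blows toward the southeast.

135°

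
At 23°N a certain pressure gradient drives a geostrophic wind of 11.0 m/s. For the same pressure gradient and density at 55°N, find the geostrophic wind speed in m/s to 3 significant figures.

5.25 m/s

With the same pressure gradient and density, V_g ∝ 1/f ∝ 1/sin φ.
V₂ = V₁ · sin φ₁ / sin φ₂ = 11.0 × sin 23° / sin 55°
V₂ = 11.0 × 0.3907/0.8192 = 5.25 m/s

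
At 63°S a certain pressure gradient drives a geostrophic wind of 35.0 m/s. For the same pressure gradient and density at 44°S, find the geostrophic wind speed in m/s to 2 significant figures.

With the same pressure gradient and density, V_g ∝ 1/f ∝ 1/sin φ.
V₂ = V₁ · sin φ₁ / sin φ₂ = 35.0 × sin 63° / sin 44°
V₂ = 35.0 × 0.8910/0.6947 = 45 m/s

45 m/s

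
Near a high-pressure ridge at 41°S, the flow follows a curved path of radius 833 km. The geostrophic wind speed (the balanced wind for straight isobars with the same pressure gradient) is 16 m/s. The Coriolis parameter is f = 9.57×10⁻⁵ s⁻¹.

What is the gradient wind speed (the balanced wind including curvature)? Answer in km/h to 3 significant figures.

79.8 km/h

Around a high, pressure-gradient force acts outward with centrifugal, so Coriolis balances both:
fV = (1/ρ)|∂P/∂n| + V²/R  →  V² − fR·V + fR·V_g = 0
With fR = 9.57×10⁻⁵ × 833×10³ m = 79.7 m/s:
V = [fR − √((fR)² − 4 fR V_g)]/2 = [79.7 − √(79.7² − 4×79.7×16)]/2 = 22.2 m/s
Supergeostrophic (V > V_g = 16 m/s), as expected around a high.
Converting: 22.2 m/s × 3.6 = 79.8 km/h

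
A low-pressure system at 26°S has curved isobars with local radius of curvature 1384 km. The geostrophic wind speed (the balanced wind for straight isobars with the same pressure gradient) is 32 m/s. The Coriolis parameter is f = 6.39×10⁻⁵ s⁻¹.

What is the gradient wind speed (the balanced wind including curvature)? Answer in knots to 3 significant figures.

Around a low, centrifugal force acts outward with Coriolis, so pressure-gradient force balances both:
(1/ρ)|∂P/∂n| = fV + V²/R  →  V² + fR·V − fR·V_g = 0
With fR = 6.39×10⁻⁵ × 1384×10³ m = 88.4 m/s:
V = [−fR + √((fR)² + 4 fR V_g)]/2 = [−88.4 + √(88.4² + 4×88.4×32)]/2 = 25 m/s
Subgeostrophic (V < V_g = 32 m/s), as expected around a low.
Converting: 25 m/s × 1.944 = 48.5 knots

48.5 knots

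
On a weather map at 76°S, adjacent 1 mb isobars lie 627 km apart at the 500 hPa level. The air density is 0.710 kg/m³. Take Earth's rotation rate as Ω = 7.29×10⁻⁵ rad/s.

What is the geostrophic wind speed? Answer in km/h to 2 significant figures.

Coriolis parameter at 76°S:
f = 2Ω sin φ = 2 × 7.29×10⁻⁵ × sin 76° = 1.41×10⁻⁴ s⁻¹
Pressure gradient: |∂P/∂n| = 100 Pa / 627000 m = 1.59×10⁻⁴ Pa/m
Geostrophic balance (pressure-gradient force = Coriolis force):
V_g = (1/(fρ)) |∂P/∂n| = 1.59×10⁻⁴ / (1.41×10⁻⁴ × 0.710) = 1.59 m/s
Converting: 1.59 m/s × 3.6 = 5.7 km/h

5.7 km/h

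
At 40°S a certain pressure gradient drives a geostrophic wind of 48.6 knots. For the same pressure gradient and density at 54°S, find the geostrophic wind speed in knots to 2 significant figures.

39 knots

With the same pressure gradient and density, V_g ∝ 1/f ∝ 1/sin φ.
V₂ = V₁ · sin φ₁ / sin φ₂ = 48.6 × sin 40° / sin 54°
V₂ = 48.6 × 0.6428/0.8090 = 39 knots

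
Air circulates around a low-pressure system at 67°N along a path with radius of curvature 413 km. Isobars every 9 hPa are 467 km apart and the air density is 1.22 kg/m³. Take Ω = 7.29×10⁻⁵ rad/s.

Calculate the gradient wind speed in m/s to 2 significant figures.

Coriolis parameter at 67°N:
f = 2Ω sin φ = 2 × 7.29×10⁻⁵ × sin 67° = 1.34×10⁻⁴ s⁻¹
Pressure gradient: |∂P/∂n| = 900 Pa / 467000 m = 1.93×10⁻³ Pa/m
Geostrophic speed: V_g = |∂P/∂n|/(fρ) = 1.93×10⁻³/(1.34×10⁻⁴ × 1.22) = 11.8 m/s
Around a low, centrifugal force acts outward with Coriolis, so pressure-gradient force balances both:
(1/ρ)|∂P/∂n| = fV + V²/R  →  V² + fR·V − fR·V_g = 0
With fR = 1.34×10⁻⁴ × 413×10³ m = 55.4 m/s:
V = [−fR + √((fR)² + 4 fR V_g)]/2 = [−55.4 + √(55.4² + 4×55.4×11.8)]/2 = 9.98 m/s
Subgeostrophic (V < V_g = 11.8 m/s), as expected around a low.

10.0 m/s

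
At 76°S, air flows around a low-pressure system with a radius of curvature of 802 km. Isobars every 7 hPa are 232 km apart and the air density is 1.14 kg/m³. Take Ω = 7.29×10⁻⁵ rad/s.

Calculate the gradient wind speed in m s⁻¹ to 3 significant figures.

Coriolis parameter at 76°S:
f = 2Ω sin φ = 2 × 7.29×10⁻⁵ × sin 76° = 1.41×10⁻⁴ s⁻¹
Pressure gradient: |∂P/∂n| = 700 Pa / 232000 m = 3.02×10⁻³ Pa/m
Geostrophic speed: V_g = |∂P/∂n|/(fρ) = 3.02×10⁻³/(1.41×10⁻⁴ × 1.14) = 18.7 m/s
Around a low, centrifugal force acts outward with Coriolis, so pressure-gradient force balances both:
(1/ρ)|∂P/∂n| = fV + V²/R  →  V² + fR·V − fR·V_g = 0
With fR = 1.41×10⁻⁴ × 802×10³ m = 113 m/s:
V = [−fR + √((fR)² + 4 fR V_g)]/2 = [−113 + √(113² + 4×113×18.7)]/2 = 16.4 m/s
Subgeostrophic (V < V_g = 18.7 m/s), as expected around a low.

16.4 m s⁻¹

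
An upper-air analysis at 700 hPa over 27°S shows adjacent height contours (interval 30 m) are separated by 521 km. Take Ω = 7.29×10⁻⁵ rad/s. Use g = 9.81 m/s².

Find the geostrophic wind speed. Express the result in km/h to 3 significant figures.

30.7 km/h

Coriolis parameter at 27°S:
f = 2Ω sin φ = 2 × 7.29×10⁻⁵ × sin 27° = 6.62×10⁻⁵ s⁻¹
Height gradient: |∂Z/∂n| = 30 m / 521000 m = 5.76×10⁻⁵
On a pressure surface, geostrophic balance gives V_g = (g/f)|∂Z/∂n|:
V_g = 9.81 × 5.76×10⁻⁵ / 6.62×10⁻⁵ = 8.53 m/s
Converting: 8.53 m/s × 3.6 = 30.7 km/h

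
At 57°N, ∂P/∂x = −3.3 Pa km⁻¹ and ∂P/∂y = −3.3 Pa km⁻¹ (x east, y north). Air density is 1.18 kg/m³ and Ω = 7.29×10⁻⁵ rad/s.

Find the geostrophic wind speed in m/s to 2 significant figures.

Coriolis parameter at 57°N:
f = 2Ω sin φ = 2 × 7.29×10⁻⁵ × sin 57° = 1.22×10⁻⁴ s⁻¹
Component geostrophic relations (x east, y north):
u_g = −(1/(fρ)) ∂P/∂y,  v_g = (1/(fρ)) ∂P/∂x
u_g = −(−3.3×10⁻³)/(1.22×10⁻⁴ × 1.18) = 22.9 m/s;  v_g = (−3.3×10⁻³)/(1.22×10⁻⁴ × 1.18) = −22.9 m/s
|V_g| = √(u_g² + v_g²) = 32.3 m/s

32 m/s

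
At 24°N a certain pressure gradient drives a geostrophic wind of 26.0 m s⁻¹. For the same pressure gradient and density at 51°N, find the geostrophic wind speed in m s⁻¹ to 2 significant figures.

With the same pressure gradient and density, V_g ∝ 1/f ∝ 1/sin φ.
V₂ = V₁ · sin φ₁ / sin φ₂ = 26.0 × sin 24° / sin 51°
V₂ = 26.0 × 0.4067/0.7771 = 14 m s⁻¹

14 m s⁻¹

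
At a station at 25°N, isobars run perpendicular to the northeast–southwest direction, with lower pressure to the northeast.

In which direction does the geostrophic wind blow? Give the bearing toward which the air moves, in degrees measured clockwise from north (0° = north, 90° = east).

The pressure-gradient force points toward the northeast (bearing 045°).
Geostrophic balance: in the Northern Hemisphere the Coriolis force deflects motion to the right, so the geostrophic wind blows 90° to the right of the pressure-gradient force (low pressure on the left).
Rotating 045° by 90° clockwise gives 135° — the wind blows toward the southeast.

135°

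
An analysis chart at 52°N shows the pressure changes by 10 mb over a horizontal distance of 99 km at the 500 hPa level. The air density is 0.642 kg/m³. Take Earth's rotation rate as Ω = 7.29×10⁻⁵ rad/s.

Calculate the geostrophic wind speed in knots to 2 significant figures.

Coriolis parameter at 52°N:
f = 2Ω sin φ = 2 × 7.29×10⁻⁵ × sin 52° = 1.15×10⁻⁴ s⁻¹
Pressure gradient: |∂P/∂n| = 1000 Pa / 99000 m = 1.01×10⁻² Pa/m
Geostrophic balance (pressure-gradient force = Coriolis force):
V_g = (1/(fρ)) |∂P/∂n| = 1.01×10⁻² / (1.15×10⁻⁴ × 0.642) = 137 m/s
Converting: 137 m/s × 1.944 = 270 knots

270 knots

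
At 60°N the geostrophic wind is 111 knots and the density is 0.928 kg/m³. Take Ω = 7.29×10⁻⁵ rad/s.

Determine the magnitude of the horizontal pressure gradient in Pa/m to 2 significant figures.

Coriolis parameter at 60°N:
f = 2Ω sin φ = 2 × 7.29×10⁻⁵ × sin 60° = 1.26×10⁻⁴ s⁻¹
Wind speed in SI: 111 knots = 57.1 m/s
Geostrophic balance rearranged: |∂P/∂n| = f ρ V_g
|∂P/∂n| = 1.26×10⁻⁴ × 0.928 × 57.1 = 6.69×10⁻³ Pa/m

6.7×10⁻³ Pa/m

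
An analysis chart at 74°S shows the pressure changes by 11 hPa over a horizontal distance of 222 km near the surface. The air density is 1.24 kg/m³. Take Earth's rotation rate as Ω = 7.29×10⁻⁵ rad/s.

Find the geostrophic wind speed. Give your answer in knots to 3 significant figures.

55.4 knots

Coriolis parameter at 74°S:
f = 2Ω sin φ = 2 × 7.29×10⁻⁵ × sin 74° = 1.40×10⁻⁴ s⁻¹
Pressure gradient: |∂P/∂n| = 1100 Pa / 222000 m = 4.95×10⁻³ Pa/m
Geostrophic balance (pressure-gradient force = Coriolis force):
V_g = (1/(fρ)) |∂P/∂n| = 4.95×10⁻³ / (1.40×10⁻⁴ × 1.24) = 28.5 m/s
Converting: 28.5 m/s × 1.944 = 55.4 knots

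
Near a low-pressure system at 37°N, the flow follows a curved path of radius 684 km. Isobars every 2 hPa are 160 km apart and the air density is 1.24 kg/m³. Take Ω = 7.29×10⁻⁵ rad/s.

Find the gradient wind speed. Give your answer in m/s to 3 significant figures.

9.87 m/s

Coriolis parameter at 37°N:
f = 2Ω sin φ = 2 × 7.29×10⁻⁵ × sin 37° = 8.77×10⁻⁵ s⁻¹
Pressure gradient: |∂P/∂n| = 200 Pa / 160000 m = 1.25×10⁻³ Pa/m
Geostrophic speed: V_g = |∂P/∂n|/(fρ) = 1.25×10⁻³/(8.77×10⁻⁵ × 1.24) = 11.5 m/s
Around a low, centrifugal force acts outward with Coriolis, so pressure-gradient force balances both:
(1/ρ)|∂P/∂n| = fV + V²/R  →  V² + fR·V − fR·V_g = 0
With fR = 8.77×10⁻⁵ × 684×10³ m = 60.0 m/s:
V = [−fR + √((fR)² + 4 fR V_g)]/2 = [−60.0 + √(60.0² + 4×60.0×11.5)]/2 = 9.87 m/s
Subgeostrophic (V < V_g = 11.5 m/s), as expected around a low.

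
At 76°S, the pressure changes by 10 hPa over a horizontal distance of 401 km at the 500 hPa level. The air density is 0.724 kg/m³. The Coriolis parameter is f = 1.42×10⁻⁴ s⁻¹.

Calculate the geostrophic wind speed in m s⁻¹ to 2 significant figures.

24 m s⁻¹

Pressure gradient: |∂P/∂n| = 1000 Pa / 401000 m = 2.49×10⁻³ Pa/m
Geostrophic balance (pressure-gradient force = Coriolis force):
V_g = (1/(fρ)) |∂P/∂n| = 2.49×10⁻³ / (1.42×10⁻⁴ × 0.724) = 24.3 m/s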